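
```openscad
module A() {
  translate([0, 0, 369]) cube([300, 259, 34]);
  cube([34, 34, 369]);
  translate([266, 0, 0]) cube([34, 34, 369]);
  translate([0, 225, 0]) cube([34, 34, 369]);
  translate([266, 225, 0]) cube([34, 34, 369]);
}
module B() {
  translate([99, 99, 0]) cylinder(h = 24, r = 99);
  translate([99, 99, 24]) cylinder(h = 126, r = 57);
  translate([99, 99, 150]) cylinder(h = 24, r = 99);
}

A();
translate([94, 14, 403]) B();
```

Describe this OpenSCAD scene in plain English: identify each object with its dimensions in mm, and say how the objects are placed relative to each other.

A is a four-legged stool. The seat is 300×259 mm, 34 mm thick, top at z = 403 mm. It stands on four square legs, each 34×34 mm in cross-section, from z = 0 to the seat underside, each flush with a corner of the seat.

B is a spool: two coaxial disc flanges of radius 99 mm and thickness 24 mm, joined by a core cylinder of radius 57 mm and height 126 mm. The lower flange rests on z = 0 and the three cylinders share a vertical axis.

The spool is on top of the stool.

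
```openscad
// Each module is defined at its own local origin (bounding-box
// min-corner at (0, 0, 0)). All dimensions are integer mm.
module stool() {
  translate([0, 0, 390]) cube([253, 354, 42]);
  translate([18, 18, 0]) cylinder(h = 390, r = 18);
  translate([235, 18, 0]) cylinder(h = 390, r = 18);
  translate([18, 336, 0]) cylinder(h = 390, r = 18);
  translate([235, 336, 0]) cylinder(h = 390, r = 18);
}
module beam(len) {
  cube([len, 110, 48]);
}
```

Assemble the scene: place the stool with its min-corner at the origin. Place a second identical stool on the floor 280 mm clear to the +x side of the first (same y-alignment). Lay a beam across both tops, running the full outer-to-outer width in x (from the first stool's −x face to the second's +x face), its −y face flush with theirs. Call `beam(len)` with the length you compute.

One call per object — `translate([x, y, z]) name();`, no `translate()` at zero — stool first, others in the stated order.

stool();
translate([533, 0, 0]) stool();
translate([0, 0, 432]) beam(786);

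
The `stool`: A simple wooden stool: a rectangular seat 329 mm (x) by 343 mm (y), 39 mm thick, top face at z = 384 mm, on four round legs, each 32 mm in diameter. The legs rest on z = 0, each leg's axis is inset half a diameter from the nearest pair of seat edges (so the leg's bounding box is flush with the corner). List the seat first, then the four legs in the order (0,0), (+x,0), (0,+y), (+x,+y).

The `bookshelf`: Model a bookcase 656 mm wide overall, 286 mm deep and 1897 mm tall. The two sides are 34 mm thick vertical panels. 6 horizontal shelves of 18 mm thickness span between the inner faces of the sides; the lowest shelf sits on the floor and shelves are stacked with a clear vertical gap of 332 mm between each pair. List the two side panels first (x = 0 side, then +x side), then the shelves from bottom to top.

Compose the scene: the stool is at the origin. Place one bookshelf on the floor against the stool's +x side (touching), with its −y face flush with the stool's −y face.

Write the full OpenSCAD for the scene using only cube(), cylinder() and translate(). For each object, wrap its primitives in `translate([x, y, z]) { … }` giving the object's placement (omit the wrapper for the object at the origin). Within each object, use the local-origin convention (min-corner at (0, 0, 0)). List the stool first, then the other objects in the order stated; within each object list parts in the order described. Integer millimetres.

translate([0, 0, 345]) cube([329, 343, 39]);
translate([16, 16, 0]) cylinder(h = 345, r = 16);
translate([313, 16, 0]) cylinder(h = 345, r = 16);
translate([16, 327, 0]) cylinder(h = 345, r = 16);
translate([313, 327, 0]) cylinder(h = 345, r = 16);
translate([329, 0, 0]) {
  cube([34, 286, 1897]);
  translate([622, 0, 0]) cube([34, 286, 1897]);
  translate([34, 0, 0]) cube([588, 286, 18]);
  translate([34, 0, 350]) cube([588, 286, 18]);
  translate([34, 0, 700]) cube([588, 286, 18]);
  translate([34, 0, 1050]) cube([588, 286, 18]);
  translate([34, 0, 1400]) cube([588, 286, 18]);
  translate([34, 0, 1750]) cube([588, 286, 18]);
}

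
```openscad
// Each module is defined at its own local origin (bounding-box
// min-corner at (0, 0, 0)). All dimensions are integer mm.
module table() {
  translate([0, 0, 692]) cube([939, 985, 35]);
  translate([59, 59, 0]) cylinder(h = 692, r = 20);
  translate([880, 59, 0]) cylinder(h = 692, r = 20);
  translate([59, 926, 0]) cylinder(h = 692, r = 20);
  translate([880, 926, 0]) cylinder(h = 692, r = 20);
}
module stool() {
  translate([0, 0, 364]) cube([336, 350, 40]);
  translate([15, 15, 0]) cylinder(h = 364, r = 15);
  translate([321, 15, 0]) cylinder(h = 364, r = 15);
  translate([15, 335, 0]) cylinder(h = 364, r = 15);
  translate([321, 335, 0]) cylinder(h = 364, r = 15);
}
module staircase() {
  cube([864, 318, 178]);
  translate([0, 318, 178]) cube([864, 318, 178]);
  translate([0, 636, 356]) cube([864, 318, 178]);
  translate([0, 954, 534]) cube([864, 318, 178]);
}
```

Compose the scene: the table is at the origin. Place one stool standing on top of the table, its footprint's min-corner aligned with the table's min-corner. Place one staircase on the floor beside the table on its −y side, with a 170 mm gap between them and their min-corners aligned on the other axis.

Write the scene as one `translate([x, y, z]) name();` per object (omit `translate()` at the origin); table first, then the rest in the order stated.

table();
translate([0, 0, 727]) stool();
translate([0, -1442, 0]) staircase();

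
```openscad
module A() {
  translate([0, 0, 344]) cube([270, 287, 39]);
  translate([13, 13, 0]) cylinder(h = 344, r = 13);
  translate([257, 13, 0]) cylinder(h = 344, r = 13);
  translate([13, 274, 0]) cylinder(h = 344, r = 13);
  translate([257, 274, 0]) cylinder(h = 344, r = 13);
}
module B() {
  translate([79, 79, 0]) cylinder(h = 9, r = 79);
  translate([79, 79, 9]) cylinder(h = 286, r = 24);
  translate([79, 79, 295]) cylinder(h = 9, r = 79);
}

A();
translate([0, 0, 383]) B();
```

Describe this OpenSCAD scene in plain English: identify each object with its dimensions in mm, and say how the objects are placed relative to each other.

A is a four-legged stool. The seat is a 270×287×39 mm slab whose top surface is at z = 383 mm; four round legs, each 26 mm in diameter, run from the floor (z = 0) to the underside of the seat, each leg's axis is inset half a diameter from the nearest pair of seat edges (so the leg's bounding box is flush with the corner).

B is a spool: two coaxial disc flanges of radius 79 mm and thickness 9 mm, joined by a core cylinder of radius 24 mm and height 286 mm. The lower flange rests on z = 0 and the three cylinders share a vertical axis.

The spool is on top of the stool.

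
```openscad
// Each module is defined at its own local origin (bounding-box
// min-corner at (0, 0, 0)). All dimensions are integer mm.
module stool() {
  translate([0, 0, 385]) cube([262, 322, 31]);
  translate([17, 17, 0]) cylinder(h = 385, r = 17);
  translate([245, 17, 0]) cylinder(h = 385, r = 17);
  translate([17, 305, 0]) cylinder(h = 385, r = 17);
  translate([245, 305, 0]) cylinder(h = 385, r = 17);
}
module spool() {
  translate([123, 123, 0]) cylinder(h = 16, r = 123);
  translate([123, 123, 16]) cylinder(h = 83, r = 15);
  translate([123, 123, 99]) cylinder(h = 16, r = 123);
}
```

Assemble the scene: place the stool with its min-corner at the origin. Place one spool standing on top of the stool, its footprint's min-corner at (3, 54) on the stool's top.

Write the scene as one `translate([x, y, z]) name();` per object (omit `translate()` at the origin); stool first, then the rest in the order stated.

stool();
translate([3, 54, 416]) spool();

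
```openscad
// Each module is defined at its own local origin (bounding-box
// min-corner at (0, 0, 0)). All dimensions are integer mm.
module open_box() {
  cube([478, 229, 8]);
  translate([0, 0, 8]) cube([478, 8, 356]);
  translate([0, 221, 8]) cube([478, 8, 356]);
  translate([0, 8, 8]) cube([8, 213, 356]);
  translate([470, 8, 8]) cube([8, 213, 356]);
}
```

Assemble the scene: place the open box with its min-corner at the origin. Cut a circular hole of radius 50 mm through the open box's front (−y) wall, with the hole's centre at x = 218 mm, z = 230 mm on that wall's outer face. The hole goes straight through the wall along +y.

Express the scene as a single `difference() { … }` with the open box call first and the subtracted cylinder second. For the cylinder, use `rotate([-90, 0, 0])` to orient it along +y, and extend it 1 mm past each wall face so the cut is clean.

difference() {
  open_box();
  translate([218, -1, 230]) rotate([-90, 0, 0]) cylinder(h = 10, r = 50);
}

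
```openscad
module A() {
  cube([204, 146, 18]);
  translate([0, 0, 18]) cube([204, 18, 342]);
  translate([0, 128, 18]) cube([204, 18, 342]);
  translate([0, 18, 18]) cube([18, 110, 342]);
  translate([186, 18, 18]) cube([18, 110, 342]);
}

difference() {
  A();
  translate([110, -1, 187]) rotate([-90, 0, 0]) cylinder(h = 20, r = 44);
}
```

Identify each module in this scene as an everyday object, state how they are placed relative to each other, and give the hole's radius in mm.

A is an open box. The open box has a circular hole through its front wall. The hole's radius is 44 mm.

The subtracted cylinder has r = 44 mm.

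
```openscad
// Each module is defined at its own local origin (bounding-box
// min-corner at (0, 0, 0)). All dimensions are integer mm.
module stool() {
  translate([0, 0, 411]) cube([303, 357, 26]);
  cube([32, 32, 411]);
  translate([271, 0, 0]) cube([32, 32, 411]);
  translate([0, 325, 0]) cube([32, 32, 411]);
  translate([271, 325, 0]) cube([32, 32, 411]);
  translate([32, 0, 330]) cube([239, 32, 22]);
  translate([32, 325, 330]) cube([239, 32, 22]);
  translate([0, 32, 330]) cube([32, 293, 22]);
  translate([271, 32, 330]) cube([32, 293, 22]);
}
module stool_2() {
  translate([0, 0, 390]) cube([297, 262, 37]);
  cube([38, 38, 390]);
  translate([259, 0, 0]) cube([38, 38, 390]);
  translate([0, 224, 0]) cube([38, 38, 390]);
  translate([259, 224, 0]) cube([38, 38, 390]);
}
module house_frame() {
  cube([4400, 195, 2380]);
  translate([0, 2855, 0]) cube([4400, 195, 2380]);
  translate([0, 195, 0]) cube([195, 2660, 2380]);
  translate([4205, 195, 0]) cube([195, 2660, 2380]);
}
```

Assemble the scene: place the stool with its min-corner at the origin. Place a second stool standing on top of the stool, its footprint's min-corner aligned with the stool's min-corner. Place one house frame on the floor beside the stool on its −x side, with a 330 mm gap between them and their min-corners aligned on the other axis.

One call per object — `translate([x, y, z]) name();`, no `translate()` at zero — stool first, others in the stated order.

stool();
translate([0, 0, 437]) stool_2();
translate([-4730, 0, 0]) house_frame();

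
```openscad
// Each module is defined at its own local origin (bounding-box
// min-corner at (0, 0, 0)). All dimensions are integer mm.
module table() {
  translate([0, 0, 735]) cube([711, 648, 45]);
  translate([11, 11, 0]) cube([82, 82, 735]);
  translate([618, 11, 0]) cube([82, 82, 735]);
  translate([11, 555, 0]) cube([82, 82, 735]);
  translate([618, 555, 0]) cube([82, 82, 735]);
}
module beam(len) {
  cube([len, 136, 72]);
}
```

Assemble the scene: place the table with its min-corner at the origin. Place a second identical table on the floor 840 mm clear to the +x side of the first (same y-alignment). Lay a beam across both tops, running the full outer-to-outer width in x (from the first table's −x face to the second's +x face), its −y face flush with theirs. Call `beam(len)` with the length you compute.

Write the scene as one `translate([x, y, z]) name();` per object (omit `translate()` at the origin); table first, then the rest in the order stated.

table();
translate([1551, 0, 0]) table();
translate([0, 0, 780]) beam(2262);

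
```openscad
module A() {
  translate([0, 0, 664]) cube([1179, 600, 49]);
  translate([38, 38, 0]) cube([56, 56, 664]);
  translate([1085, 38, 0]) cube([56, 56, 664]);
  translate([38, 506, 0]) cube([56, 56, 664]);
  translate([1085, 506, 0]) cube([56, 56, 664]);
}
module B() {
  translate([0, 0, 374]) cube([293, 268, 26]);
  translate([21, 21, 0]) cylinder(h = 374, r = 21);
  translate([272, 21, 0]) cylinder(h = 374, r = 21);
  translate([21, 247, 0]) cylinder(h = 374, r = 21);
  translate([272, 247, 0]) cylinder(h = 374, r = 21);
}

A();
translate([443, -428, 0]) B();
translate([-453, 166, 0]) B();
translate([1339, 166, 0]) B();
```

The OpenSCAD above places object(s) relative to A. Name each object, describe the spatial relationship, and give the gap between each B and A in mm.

A is a table. B is a stool. Three stools sit around the table at the −y, −x, +x sides. The gap between each stool and the table is 160 mm.

Each stool's nearest face is 160 mm from the table's bounding box.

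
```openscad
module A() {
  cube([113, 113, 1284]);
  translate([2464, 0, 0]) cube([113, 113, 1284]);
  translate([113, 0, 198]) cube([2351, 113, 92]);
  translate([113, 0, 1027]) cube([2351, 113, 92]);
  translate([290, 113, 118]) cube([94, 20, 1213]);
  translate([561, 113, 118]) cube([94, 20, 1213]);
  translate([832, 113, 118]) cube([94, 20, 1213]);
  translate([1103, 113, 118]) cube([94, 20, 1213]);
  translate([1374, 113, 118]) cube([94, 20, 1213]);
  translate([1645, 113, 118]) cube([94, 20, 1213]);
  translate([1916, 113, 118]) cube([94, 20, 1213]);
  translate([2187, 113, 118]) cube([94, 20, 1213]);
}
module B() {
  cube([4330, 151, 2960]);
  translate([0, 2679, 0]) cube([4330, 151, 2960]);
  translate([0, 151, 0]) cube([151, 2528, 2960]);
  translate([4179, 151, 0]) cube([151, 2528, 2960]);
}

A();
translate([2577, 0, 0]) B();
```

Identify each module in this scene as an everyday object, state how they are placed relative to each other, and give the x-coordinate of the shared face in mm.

The fence section's +x face and the house frame's −x face are both at x = 2577 mm.

A is a fence section. B is a house frame. The house frame is against the fence section's +x side, with their −y faces flush. The x-coordinate of the shared face is 2577 mm.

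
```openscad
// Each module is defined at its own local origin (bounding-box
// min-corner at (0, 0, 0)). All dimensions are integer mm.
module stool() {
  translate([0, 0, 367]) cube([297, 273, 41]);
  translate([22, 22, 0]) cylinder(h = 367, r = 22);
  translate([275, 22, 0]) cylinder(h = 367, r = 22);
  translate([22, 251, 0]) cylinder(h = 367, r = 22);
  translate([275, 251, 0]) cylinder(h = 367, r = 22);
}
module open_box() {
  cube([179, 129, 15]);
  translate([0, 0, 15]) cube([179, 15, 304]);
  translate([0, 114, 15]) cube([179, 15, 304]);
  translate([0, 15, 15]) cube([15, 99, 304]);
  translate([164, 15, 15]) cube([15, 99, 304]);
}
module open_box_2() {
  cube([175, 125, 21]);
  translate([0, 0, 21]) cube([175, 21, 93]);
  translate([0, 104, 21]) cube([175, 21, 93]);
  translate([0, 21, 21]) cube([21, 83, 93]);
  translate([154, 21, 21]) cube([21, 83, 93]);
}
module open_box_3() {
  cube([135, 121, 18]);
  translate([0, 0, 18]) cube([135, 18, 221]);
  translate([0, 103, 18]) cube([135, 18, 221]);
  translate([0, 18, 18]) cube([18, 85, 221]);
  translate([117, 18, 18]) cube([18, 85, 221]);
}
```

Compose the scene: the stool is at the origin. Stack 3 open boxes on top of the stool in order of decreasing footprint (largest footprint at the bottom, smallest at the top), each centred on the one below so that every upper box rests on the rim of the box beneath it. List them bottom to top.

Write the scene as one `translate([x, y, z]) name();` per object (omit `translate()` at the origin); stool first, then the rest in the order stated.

stool();
translate([59, 72, 408]) open_box();
translate([61, 74, 727]) open_box_2();
translate([81, 76, 841]) open_box_3();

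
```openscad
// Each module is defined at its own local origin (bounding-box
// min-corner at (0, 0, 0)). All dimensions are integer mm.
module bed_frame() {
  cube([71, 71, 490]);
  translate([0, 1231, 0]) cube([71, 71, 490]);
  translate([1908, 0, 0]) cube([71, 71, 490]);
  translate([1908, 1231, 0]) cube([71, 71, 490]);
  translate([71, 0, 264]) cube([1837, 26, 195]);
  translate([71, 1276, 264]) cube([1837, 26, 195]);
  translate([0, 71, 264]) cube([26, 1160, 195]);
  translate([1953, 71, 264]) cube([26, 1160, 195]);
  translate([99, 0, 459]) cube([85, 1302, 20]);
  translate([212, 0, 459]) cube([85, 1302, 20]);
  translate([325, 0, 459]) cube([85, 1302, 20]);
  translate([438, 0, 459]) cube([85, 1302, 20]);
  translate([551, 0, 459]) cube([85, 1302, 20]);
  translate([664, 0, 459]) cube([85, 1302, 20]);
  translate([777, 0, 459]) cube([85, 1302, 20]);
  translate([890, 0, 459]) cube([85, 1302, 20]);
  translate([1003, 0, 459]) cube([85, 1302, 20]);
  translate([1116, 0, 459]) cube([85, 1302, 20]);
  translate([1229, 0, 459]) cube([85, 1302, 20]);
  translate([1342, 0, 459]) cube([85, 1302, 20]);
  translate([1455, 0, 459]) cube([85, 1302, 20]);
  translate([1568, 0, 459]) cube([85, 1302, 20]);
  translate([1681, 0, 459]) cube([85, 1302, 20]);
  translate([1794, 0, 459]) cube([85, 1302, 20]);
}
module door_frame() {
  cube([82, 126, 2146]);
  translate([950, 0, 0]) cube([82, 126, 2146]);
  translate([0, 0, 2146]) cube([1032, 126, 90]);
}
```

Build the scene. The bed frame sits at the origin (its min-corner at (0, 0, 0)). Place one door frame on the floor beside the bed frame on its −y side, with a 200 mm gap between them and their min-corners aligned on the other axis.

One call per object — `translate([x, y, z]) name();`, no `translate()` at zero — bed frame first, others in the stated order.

bed_frame();
translate([0, -326, 0]) door_frame();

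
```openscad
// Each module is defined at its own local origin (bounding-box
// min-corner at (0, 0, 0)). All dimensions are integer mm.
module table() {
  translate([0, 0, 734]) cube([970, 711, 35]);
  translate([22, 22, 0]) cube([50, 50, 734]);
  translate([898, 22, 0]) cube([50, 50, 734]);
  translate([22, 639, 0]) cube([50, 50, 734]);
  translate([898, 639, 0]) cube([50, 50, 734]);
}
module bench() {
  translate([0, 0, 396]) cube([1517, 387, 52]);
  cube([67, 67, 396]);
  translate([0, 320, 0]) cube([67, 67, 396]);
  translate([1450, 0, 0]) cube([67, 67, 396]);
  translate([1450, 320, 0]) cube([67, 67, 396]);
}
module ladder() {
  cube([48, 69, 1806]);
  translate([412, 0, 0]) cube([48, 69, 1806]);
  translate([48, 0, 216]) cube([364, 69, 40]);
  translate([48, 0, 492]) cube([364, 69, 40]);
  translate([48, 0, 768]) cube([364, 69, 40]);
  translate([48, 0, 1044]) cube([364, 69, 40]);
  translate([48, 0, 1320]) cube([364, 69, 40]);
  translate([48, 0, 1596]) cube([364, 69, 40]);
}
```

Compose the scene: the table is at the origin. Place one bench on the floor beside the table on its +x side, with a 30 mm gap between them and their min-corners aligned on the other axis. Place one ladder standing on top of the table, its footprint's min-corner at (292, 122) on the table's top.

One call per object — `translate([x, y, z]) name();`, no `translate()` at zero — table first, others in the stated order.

table();
translate([1000, 0, 0]) bench();
translate([292, 122, 769]) ladder();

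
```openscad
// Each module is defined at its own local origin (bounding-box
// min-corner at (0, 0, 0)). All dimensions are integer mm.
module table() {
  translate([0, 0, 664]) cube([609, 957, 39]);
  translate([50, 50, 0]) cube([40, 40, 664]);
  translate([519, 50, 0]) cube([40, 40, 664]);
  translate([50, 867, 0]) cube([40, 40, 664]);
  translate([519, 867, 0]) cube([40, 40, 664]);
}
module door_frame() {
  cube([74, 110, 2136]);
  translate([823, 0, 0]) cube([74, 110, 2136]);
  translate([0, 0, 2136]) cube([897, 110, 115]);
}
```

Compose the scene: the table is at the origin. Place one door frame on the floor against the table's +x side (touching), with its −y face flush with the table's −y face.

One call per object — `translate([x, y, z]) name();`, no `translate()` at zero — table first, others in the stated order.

table();
translate([609, 0, 0]) door_frame();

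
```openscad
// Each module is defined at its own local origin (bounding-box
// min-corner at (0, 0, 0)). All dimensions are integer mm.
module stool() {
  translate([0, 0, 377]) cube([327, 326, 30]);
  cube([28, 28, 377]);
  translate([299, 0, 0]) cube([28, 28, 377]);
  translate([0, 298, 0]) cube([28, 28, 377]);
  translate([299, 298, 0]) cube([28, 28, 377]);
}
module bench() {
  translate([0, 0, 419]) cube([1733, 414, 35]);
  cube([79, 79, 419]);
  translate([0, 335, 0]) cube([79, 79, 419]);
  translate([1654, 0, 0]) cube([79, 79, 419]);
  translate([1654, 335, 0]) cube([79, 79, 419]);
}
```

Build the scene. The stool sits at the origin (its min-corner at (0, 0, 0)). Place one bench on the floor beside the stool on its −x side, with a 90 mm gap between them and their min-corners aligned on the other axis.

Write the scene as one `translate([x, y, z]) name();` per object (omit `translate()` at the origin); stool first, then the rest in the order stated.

stool();
translate([-1823, 0, 0]) bench();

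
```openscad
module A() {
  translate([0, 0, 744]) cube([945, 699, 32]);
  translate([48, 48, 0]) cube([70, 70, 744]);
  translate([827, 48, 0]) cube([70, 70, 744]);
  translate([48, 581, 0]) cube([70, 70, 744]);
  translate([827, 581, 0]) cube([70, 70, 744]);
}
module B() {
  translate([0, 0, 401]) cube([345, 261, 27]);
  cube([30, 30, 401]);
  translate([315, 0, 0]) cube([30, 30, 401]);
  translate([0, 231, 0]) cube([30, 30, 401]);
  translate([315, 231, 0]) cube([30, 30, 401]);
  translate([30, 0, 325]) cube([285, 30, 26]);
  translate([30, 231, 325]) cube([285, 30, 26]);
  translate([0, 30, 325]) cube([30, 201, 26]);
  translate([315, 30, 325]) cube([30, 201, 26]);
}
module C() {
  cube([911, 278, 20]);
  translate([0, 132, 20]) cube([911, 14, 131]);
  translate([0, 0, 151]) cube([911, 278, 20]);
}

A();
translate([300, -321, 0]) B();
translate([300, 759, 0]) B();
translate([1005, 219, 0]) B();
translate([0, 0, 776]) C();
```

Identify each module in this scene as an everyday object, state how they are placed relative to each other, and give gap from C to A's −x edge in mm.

The I-beam's min-x is at 0; the table's min-x is 0; gap = 0 mm.

A is a table. B is a stool. C is an I-beam. Three stools sit around the table at the −y, +y, +x sides. The I-beam is on top of the table. The gap from the I-beam to the table's −x edge is 0 mm.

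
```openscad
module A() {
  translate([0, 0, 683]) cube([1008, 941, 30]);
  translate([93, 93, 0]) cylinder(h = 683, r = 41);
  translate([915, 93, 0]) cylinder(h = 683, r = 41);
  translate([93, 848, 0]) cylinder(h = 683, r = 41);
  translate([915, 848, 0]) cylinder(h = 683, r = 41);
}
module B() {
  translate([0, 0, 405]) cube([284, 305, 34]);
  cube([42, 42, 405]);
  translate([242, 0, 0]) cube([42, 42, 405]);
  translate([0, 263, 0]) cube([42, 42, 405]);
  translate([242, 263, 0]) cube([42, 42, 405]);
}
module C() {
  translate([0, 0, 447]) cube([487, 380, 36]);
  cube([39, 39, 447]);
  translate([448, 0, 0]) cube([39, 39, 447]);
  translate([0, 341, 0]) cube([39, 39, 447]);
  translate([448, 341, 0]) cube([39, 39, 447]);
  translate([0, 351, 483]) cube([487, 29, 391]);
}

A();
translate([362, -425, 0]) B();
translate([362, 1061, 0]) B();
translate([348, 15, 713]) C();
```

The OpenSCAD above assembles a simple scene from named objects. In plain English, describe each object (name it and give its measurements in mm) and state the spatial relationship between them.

A is a table with a 1008×941 mm rectangular top, 30 mm thick, top surface at z = 713 mm, supported by four round legs of 82 mm diameter, each leg's bounding box inset 52 mm from the nearest pair of top edges, running from the floor.

B is a four-legged stool. The seat is 284×305 mm, 34 mm thick, top at z = 439 mm. It stands on four square legs, each 42×42 mm in cross-section, from z = 0 to the seat underside, each flush with a corner of the seat.

C is a chair. The seat is a 487×380×36 mm slab with its top at z = 483 mm, on four 39×39 mm corner legs (flush with the seat edges, standing on z = 0). A flat backrest 29 mm thick, 391 mm tall, spans the full seat width and rises from the seat top along its +y edge, rear face flush with the rear of the seat.

Two stools sit around the table at the −y, +y sides. The chair is on top of the table.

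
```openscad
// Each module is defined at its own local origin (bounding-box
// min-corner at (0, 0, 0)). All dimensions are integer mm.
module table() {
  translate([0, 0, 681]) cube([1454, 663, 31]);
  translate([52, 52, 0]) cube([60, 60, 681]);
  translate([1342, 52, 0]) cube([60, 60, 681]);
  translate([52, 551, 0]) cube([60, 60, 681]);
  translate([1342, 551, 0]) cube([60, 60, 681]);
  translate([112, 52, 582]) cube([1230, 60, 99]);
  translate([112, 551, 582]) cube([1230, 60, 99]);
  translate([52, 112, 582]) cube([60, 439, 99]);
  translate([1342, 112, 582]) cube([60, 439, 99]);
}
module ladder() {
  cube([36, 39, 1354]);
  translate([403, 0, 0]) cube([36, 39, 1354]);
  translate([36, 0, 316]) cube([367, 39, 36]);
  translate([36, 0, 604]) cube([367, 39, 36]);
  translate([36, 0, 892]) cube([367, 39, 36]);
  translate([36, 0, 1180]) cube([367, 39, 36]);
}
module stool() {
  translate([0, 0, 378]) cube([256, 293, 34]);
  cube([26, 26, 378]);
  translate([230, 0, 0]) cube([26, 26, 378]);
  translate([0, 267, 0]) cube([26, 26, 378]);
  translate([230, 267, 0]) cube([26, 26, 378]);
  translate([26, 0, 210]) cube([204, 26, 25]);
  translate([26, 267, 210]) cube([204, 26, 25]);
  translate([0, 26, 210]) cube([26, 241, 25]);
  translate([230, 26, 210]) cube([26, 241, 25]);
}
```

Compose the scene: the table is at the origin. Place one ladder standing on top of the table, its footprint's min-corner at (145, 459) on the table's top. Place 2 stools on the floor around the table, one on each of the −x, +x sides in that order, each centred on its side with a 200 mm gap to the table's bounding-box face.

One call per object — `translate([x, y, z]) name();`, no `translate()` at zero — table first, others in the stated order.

table();
translate([145, 459, 712]) ladder();
translate([-456, 185, 0]) stool();
translate([1654, 185, 0]) stool();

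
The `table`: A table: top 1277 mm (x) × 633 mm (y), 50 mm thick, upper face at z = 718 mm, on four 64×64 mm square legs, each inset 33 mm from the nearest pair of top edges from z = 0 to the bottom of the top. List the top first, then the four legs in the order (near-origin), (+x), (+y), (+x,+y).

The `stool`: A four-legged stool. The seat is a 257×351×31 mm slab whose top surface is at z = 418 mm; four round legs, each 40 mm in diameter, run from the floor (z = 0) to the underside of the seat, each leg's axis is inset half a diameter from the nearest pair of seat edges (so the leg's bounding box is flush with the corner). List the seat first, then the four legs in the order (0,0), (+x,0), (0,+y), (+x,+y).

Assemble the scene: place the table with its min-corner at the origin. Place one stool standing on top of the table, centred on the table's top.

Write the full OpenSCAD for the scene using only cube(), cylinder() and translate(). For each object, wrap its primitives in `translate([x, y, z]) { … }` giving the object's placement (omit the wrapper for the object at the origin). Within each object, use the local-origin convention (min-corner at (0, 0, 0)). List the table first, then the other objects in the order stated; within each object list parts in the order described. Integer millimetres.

translate([0, 0, 668]) cube([1277, 633, 50]);
translate([33, 33, 0]) cube([64, 64, 668]);
translate([1180, 33, 0]) cube([64, 64, 668]);
translate([33, 536, 0]) cube([64, 64, 668]);
translate([1180, 536, 0]) cube([64, 64, 668]);
translate([510, 141, 718]) {
  translate([0, 0, 387]) cube([257, 351, 31]);
  translate([20, 20, 0]) cylinder(h = 387, r = 20);
  translate([237, 20, 0]) cylinder(h = 387, r = 20);
  translate([20, 331, 0]) cylinder(h = 387, r = 20);
  translate([237, 331, 0]) cylinder(h = 387, r = 20);
}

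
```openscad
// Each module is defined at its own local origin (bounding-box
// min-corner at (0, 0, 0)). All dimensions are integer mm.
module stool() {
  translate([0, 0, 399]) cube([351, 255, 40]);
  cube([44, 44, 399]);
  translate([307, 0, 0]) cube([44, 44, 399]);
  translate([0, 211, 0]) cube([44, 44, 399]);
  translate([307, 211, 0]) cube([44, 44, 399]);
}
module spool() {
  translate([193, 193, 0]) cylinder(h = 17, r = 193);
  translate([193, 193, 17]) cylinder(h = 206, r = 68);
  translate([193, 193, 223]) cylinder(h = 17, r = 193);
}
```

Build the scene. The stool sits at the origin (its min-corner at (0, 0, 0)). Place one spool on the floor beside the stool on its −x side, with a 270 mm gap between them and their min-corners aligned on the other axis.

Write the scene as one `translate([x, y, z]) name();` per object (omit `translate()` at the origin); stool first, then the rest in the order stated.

stool();
translate([-656, 0, 0]) spool();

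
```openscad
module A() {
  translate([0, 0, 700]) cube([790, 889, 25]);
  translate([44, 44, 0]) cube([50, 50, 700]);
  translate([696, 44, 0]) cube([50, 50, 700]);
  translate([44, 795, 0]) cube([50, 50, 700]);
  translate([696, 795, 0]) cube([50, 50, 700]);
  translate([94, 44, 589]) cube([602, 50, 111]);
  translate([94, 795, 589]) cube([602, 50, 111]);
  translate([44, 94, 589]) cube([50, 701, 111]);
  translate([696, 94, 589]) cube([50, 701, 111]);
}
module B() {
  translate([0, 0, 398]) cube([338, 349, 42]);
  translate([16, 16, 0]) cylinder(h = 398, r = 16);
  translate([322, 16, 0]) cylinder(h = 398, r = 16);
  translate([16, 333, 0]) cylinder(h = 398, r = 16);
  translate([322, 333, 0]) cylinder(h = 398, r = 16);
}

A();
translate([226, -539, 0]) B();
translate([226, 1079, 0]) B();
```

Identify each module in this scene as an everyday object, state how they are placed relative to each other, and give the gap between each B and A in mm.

A is a table. B is a stool. Two stools sit around the table at the −y, +y sides. The gap between each stool and the table is 190 mm.

Each stool's nearest face is 190 mm from the table's bounding box.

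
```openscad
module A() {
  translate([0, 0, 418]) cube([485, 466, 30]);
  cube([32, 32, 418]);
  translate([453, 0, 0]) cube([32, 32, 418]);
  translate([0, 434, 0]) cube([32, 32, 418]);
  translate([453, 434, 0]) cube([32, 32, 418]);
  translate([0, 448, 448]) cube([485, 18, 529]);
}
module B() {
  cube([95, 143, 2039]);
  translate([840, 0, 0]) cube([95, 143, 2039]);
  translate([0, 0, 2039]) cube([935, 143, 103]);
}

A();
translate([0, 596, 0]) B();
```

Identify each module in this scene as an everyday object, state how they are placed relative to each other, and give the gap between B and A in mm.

A is a chair. B is a door frame. The door frame is on the floor beside the chair on its +y side. The gap between the door frame and the chair is 130 mm.

The door frame's nearest face is 130 mm from the chair's +y face.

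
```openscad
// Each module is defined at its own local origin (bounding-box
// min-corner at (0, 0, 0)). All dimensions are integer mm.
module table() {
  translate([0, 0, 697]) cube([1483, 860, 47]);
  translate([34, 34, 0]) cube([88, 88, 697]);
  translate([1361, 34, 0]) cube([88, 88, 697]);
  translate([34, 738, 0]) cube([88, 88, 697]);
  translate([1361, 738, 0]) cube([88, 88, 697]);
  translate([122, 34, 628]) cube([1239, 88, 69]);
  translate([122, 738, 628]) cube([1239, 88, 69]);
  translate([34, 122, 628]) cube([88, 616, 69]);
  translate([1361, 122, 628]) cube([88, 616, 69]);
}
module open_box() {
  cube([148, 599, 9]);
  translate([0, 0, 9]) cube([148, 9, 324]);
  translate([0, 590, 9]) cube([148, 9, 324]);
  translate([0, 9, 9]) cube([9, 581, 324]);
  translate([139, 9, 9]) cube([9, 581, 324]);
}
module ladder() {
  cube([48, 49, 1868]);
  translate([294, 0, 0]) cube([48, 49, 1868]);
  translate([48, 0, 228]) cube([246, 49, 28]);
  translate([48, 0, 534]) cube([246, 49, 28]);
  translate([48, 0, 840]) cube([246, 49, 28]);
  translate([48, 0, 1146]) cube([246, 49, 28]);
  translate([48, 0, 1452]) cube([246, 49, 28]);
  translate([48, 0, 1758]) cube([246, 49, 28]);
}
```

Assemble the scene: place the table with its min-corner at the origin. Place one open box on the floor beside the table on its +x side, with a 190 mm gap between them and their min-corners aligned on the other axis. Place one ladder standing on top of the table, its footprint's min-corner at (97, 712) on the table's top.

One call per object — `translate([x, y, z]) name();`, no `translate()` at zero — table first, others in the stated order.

table();
translate([1673, 0, 0]) open_box();
translate([97, 712, 744]) ladder();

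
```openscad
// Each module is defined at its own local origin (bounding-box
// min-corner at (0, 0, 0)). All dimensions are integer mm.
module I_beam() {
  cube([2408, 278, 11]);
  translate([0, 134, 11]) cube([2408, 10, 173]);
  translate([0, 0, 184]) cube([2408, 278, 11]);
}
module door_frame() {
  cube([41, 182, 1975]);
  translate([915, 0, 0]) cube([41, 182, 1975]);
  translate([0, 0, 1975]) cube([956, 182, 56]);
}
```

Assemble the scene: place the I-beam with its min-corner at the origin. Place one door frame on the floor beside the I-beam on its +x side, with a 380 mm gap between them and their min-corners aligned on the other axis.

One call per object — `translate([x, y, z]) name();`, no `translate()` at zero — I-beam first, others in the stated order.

I_beam();
translate([2788, 0, 0]) door_frame();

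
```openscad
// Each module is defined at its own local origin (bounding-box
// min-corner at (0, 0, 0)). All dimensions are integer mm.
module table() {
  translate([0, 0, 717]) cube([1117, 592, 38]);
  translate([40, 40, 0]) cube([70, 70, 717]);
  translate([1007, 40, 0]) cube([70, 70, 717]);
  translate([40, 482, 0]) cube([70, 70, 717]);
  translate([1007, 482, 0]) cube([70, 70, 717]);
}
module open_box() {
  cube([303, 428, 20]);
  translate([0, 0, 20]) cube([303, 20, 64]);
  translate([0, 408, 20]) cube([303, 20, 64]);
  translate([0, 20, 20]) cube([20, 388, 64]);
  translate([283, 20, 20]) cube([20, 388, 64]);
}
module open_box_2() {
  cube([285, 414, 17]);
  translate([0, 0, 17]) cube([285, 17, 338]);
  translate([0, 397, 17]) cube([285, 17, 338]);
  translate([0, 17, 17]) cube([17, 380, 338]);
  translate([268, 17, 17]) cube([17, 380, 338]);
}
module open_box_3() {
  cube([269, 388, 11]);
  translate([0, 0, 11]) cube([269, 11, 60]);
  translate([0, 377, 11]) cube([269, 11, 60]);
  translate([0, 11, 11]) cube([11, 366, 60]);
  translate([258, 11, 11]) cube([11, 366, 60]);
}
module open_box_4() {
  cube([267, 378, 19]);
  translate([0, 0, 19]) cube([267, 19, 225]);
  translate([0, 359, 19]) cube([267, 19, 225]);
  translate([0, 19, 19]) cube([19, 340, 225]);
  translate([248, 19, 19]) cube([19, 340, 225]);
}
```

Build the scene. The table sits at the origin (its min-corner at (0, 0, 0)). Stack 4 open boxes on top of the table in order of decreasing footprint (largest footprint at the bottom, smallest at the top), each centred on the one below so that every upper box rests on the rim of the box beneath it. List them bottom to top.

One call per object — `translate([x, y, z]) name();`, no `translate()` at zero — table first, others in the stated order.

table();
translate([407, 82, 755]) open_box();
translate([416, 89, 839]) open_box_2();
translate([424, 102, 1194]) open_box_3();
translate([425, 107, 1265]) open_box_4();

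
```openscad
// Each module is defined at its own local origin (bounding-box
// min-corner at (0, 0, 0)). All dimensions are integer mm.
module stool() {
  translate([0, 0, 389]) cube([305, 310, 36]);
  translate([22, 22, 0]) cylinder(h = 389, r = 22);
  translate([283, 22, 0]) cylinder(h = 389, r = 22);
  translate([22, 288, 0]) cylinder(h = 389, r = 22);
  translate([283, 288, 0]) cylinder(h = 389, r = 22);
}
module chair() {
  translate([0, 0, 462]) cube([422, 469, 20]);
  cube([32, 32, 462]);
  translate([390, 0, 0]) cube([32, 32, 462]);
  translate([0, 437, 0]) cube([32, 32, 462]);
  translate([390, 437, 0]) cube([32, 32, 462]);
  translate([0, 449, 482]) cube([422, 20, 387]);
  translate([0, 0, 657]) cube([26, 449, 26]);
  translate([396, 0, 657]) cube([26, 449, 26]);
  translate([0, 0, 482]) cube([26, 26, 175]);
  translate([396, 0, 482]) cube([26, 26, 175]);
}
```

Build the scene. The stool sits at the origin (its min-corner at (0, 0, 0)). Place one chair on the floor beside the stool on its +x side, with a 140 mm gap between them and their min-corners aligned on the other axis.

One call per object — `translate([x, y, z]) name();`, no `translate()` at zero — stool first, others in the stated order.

stool();
translate([445, 0, 0]) chair();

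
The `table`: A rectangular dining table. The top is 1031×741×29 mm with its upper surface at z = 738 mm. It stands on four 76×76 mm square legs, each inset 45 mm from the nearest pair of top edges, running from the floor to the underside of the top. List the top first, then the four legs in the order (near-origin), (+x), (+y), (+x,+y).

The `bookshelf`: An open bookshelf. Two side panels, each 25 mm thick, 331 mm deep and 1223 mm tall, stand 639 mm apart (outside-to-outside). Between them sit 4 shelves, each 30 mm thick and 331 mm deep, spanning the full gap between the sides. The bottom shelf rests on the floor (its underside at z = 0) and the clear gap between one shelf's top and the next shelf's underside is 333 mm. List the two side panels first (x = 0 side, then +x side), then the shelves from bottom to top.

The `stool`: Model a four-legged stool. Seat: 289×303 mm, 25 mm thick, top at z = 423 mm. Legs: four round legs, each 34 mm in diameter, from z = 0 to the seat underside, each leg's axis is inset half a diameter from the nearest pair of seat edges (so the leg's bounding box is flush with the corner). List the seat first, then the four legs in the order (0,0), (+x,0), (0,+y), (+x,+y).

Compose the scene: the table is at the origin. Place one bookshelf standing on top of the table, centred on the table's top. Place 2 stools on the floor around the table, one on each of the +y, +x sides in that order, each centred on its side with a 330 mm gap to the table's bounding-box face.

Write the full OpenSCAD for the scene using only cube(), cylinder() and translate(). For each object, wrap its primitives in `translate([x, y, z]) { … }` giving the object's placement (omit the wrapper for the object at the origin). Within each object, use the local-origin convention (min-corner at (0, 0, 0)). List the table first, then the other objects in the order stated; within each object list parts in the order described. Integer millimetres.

translate([0, 0, 709]) cube([1031, 741, 29]);
translate([45, 45, 0]) cube([76, 76, 709]);
translate([910, 45, 0]) cube([76, 76, 709]);
translate([45, 620, 0]) cube([76, 76, 709]);
translate([910, 620, 0]) cube([76, 76, 709]);
translate([196, 205, 738]) {
  cube([25, 331, 1223]);
  translate([614, 0, 0]) cube([25, 331, 1223]);
  translate([25, 0, 0]) cube([589, 331, 30]);
  translate([25, 0, 363]) cube([589, 331, 30]);
  translate([25, 0, 726]) cube([589, 331, 30]);
  translate([25, 0, 1089]) cube([589, 331, 30]);
}
translate([371, 1071, 0]) {
  translate([0, 0, 398]) cube([289, 303, 25]);
  translate([17, 17, 0]) cylinder(h = 398, r = 17);
  translate([272, 17, 0]) cylinder(h = 398, r = 17);
  translate([17, 286, 0]) cylinder(h = 398, r = 17);
  translate([272, 286, 0]) cylinder(h = 398, r = 17);
}
translate([1361, 219, 0]) {
  translate([0, 0, 398]) cube([289, 303, 25]);
  translate([17, 17, 0]) cylinder(h = 398, r = 17);
  translate([272, 17, 0]) cylinder(h = 398, r = 17);
  translate([17, 286, 0]) cylinder(h = 398, r = 17);
  translate([272, 286, 0]) cylinder(h = 398, r = 17);
}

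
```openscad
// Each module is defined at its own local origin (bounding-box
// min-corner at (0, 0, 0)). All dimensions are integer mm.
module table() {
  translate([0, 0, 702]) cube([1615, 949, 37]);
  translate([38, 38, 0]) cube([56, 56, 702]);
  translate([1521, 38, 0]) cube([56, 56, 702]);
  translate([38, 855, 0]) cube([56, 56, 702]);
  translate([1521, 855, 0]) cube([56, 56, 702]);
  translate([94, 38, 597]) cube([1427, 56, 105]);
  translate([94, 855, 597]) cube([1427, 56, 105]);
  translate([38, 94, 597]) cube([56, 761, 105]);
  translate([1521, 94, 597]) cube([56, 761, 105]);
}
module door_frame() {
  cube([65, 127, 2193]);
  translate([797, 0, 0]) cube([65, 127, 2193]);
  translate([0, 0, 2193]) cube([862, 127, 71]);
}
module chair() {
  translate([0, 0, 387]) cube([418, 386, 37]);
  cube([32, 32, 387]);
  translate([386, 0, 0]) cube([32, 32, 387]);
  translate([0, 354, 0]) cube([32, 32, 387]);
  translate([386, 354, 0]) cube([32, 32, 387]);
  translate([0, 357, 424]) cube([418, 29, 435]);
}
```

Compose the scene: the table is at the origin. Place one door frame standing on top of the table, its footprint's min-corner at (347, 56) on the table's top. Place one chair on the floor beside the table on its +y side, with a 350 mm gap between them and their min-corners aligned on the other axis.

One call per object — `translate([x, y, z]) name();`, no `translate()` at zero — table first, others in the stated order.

table();
translate([347, 56, 739]) door_frame();
translate([0, 1299, 0]) chair();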